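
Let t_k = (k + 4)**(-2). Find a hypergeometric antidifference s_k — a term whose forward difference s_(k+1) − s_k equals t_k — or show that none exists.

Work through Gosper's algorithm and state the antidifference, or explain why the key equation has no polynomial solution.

no hypergeometric antidifference exists

Compute t_(k+1)/t_k: get (k + 4)**2/(k + 5)**2.
Factor: A=k**2 + 8*k + 16; B=k**2 + 10*k + 25; C=1.
Key eq: (k**2 + 8*k + 16)·f(k+1) = (k**2 + 8*k + 16)·f(k) + (1).
d = 0 from the (2,2,0) case.
Put f(k) = c0: A·f(k+1) − B(k−1)·f(k) − C = -1; need -1 = 0 — inconsistent ⇒ no f, not summable.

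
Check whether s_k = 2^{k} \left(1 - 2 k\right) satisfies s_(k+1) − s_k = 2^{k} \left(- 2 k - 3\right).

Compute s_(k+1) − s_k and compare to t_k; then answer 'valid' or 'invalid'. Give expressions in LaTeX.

s_(k+1) = 2**(k + 1)*(-2*k - 1)
s_(k+1) − s_k = 2**k*(-2*k - 3)
(s_(k+1) − s_k) − t_k = 0

valid (s_(k+1) − s_k reduces to t_k)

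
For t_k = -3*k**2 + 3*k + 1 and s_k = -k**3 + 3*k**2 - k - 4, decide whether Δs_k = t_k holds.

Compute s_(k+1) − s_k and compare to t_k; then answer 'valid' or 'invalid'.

Valid: the claim telescopes to t_k.

s_(k+1) = -k**3 + 2*k - 3
s_(k+1) − s_k = -3*k**2 + 3*k + 1
(s_(k+1) − s_k) − t_k = 0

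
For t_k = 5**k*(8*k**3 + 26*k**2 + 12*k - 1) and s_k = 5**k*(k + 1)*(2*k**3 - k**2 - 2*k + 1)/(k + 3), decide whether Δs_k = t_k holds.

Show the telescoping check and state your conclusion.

s_(k+1) = 5**(k + 1)*k*(2*k**3 + 9*k**2 + 12*k + 4)/(k + 4)
s_(k+1) − s_k = 5**k*(8*k**5 + 66*k**4 + 194*k**3 + 213*k**2 + 63*k - 4)/(k**2 + 7*k + 12)
(s_(k+1) − s_k) − t_k = 5**k*(-16*k**4 - 96*k**3 - 182*k**2 - 74*k + 8)/(k**2 + 7*k + 12)

Invalid: residual 5**k*(-16*k**4 - 96*k**3 - 182*k**2 - 74*k + 8)/(k**2 + 7*k + 12) ≠ 0.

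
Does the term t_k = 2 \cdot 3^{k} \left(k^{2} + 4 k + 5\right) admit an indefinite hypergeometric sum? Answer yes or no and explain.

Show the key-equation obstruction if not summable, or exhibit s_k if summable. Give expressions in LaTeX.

Compute t_(k+1)/t_k: get 3*(k**2 + 6*k + 10)/(k**2 + 4*k + 5).
Take A(k)=3, B(k)=1, C(k)=k**2 + 4*k + 5.
Set up (3)·f(k+1) − (1)·f(k) − (k**2 + 4*k + 5) = 0.
Degrees (0,0,2) ⇒ d ≤ 2.
A polynomial solution: f(k) = (k**2 + k + 2)/2.
Get s_k = R·t_k = 3**k*(k**2 + k + 2) with R(k) = B(k−1)f(k)/C(k) = (k**2 + k + 2)/(2*(k**2 + 4*k + 5)).
Verify: 2*3**k*(k**2 + 4*k + 5) matches t_k.

Yes. s_k = 3^{k} \left(k^{2} + k + 2\right).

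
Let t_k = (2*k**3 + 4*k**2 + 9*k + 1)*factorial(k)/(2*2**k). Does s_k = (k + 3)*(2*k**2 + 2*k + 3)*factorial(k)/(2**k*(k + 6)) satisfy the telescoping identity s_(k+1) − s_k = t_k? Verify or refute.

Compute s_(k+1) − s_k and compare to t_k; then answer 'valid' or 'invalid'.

s_(k+1) = (k + 4)*(2*k**2 + 6*k + 7)*factorial(k + 1)/(2*2**k*(k + 7))
s_(k+1) − s_k = (2*k**5 + 24*k**4 + 97*k**3 + 199*k**2 + 238*k + 42)*factorial(k)/(2*2**k*(k + 6)*(k + 7))
(s_(k+1) − s_k) − t_k = -3*k*(2*k**3 + 16*k**2 + 29*k + 51)*factorial(k)/(2*2**k*(k + 6)*(k + 7))

Invalid: residual -3*k*(2*k**3 + 16*k**2 + 29*k + 51)*factorial(k)/(2*2**k*(k + 6)*(k + 7)) ≠ 0.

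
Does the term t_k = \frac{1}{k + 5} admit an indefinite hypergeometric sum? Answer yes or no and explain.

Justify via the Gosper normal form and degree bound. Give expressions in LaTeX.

No — t_k has no hypergeometric antidifference.

Ratio r(k) = (k + 5)/(k + 6).
Normal form (A,B,C) = (k + 5, k + 6, 1).
Solve (k + 5)·f(k+1) − (k + 5)·f(k) = 1.
d = 0 from the (1,1,0) case.
f = c0 ⇒ A·f(k+1) − B(k−1)·f(k) − C = -1. The system {-1 = 0} is inconsistent; no antidifference.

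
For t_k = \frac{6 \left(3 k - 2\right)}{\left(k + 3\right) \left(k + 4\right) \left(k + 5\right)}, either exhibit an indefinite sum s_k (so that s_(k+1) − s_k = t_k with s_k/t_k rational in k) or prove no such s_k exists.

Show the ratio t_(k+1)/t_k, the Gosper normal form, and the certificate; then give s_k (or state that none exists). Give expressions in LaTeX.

s_k = \frac{k \left(7 k - 23\right)}{4 \left(k + 3\right) \left(k + 4\right)}

r(k) = (k + 3)*(3*k + 1)/((k + 6)*(3*k - 2)) after simplifying.
Normal form (A,B,C) = (k + 3, k + 6, k - 2/3).
Key eq: (k + 3)·f(k+1) = (k + 5)·f(k) + (k - 2/3).
From deg A=1, deg B=1, deg C=1: d=2.
Solving with deg f ≤ 2: f(k) = k*(7*k - 23)/72.
Certificate R = B(k−1)f/C = k*(k + 5)*(7*k - 23)/(24*(3*k - 2)) gives s_k = k*(7*k - 23)/(4*(k + 3)*(k + 4)).
Verify: 6*(3*k - 2)/(k**3 + 12*k**2 + 47*k + 60) matches t_k.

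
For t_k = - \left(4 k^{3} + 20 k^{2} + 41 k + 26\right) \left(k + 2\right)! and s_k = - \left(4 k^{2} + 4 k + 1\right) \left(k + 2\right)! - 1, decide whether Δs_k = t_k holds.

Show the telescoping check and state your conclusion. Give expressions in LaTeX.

s_(k+1) = -(4*k + 4*(k + 1)**2 + 5)*factorial(k + 3) - 1
s_(k+1) − s_k = -(4*k**3 + 20*k**2 + 41*k + 26)*factorial(k + 2)
(s_(k+1) − s_k) − t_k = 0

Valid — Δs_k = t_k.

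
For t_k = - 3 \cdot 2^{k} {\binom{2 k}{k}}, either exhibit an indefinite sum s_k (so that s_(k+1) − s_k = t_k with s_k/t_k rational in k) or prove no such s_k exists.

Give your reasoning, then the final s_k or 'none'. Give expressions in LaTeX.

Ratio r(k) = 4*(2*k + 1)/(k + 1).
So A=8*k + 4 and B=k + 1, with C=1.
Key eq: (8*k + 4)·f(k+1) = (k)·f(k) + (1).
d = -1 from the (1,1,0) case.
Negative degree bound (-1): no f exists, t_k not Gosper-summable.

not Gosper-summable; s_k does not exist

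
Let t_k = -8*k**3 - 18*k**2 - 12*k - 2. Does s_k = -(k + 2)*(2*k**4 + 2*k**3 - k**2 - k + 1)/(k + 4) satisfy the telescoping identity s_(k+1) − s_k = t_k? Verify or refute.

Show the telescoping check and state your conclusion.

Invalid: residual 2*(6*k**4 + 48*k**3 + 85*k**2 + 51*k + 7)/(k**2 + 9*k + 20) ≠ 0.

s_(k+1) = (k + 3)*(k - 2*(k + 1)**4 - 2*(k + 1)**3 + (k + 1)**2)/(k + 5)
s_(k+1) − s_k = 2*(-4*k**5 - 39*k**4 - 119*k**3 - 150*k**2 - 78*k - 13)/(k**2 + 9*k + 20)
(s_(k+1) − s_k) − t_k = 2*(6*k**4 + 48*k**3 + 85*k**2 + 51*k + 7)/(k**2 + 9*k + 20)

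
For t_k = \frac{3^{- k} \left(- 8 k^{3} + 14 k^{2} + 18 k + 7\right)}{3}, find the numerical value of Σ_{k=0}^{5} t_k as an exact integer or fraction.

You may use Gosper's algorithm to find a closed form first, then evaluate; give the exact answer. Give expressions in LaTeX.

t_(k+1)/t_k = (8*k**3 + 10*k**2 - 22*k - 31)/(3*(8*k**3 - 14*k**2 - 18*k - 7)).
Gosper form: A/B · C(k+1)/C(k) with A=1/3, B=1, C=k**3 - 7*k**2/4 - 9*k/4 - 7/8.
Set up (1/3)·f(k+1) − (1)·f(k) − (k**3 - 7*k**2/4 - 9*k/4 - 7/8) = 0.
Bound: deg f ≤ 3.
A polynomial solution: f(k) = -3*(4*k**3 - k**2 - 4*k - 4)/8.
Get s_k = R·t_k = (4*k**3 - k**2 - 4*k - 4)/3**k with R(k) = B(k−1)f(k)/C(k) = -3*(4*k**3 - k**2 - 4*k - 4)/(8*k**3 - 14*k**2 - 18*k - 7).
Δs = (-8*k**3 + 14*k**2 + 18*k + 7)/(3*3**k), as required.
Evaluate s at k=6 and k=0: 800/729 and -4; difference 3716/729.

Σ = 3716/729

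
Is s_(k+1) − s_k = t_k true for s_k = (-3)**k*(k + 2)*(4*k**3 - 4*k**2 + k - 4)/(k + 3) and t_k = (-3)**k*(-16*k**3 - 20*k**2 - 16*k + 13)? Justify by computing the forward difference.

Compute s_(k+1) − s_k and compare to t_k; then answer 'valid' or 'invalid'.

Invalid: residual (-3)**k*(16*k**4 + 72*k**3 + 72*k**2 + 36*k - 43)/(k**2 + 7*k + 12) ≠ 0.

s_(k+1) = (-3)**(k + 1)*(4*k**4 + 20*k**3 + 29*k**2 + 12*k - 9)/(k + 4)
s_(k+1) − s_k = (-3)**k*(-16*k**5 - 116*k**4 - 276*k**3 - 267*k**2 - 65*k + 113)/(k**2 + 7*k + 12)
(s_(k+1) − s_k) − t_k = (-3)**k*(16*k**4 + 72*k**3 + 72*k**2 + 36*k - 43)/(k**2 + 7*k + 12)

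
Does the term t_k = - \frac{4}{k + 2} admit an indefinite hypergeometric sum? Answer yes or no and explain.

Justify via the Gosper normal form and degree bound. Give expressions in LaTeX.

No. Not Gosper-summable.

Ratio r(k) = (k + 2)/(k + 3).
So A=k + 2 and B=k + 3, with C=1.
Solve (k + 2)·f(k+1) − (k + 2)·f(k) = 1.
d = 0 from the (1,1,0) case.
Generic f = c0 gives residual -1; -1 = 0 cannot hold, so t_k is not Gosper-summable.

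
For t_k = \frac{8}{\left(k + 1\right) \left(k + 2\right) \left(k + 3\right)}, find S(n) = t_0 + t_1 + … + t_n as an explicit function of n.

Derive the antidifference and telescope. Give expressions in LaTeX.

Compute t_(k+1)/t_k: get (k + 1)/(k + 4).
Take A(k)=k + 1, B(k)=k + 4, C(k)=1.
Set up (k + 1)·f(k+1) − (k + 3)·f(k) − (1) = 0.
Degrees (1,1,0) ⇒ d ≤ 2.
Coefficient equations give f(k) = k*(k + 3)/4.
R(k) = B(k−1)·f(k)/C(k) = k*(k + 3)**2/4; s_k = R·t_k = 2*k*(k + 3)/((k + 1)*(k + 2)).
Check: Δs_k = 8/(k**3 + 6*k**2 + 11*k + 6). ✓
Σ_(k=0)^n t_k = s_(n+1) − s_(0) = (2*(n**2 + 5*n + 4)/(n**2 + 5*n + 6)) − (0), i.e. 2*(n**2 + 5*n + 4)/(n**2 + 5*n + 6).

S(n) = \frac{2 \left(n^{2} + 5 n + 4\right)}{n^{2} + 5 n + 6}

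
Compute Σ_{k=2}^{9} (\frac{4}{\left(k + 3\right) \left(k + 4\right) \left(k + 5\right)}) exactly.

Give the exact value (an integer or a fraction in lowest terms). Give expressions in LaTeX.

Σ = 76/1365

Step 1: r(k) = (k + 3)/(k + 6).
Normal form (A,B,C) = (k + 3, k + 6, 1).
Need (k + 3)·f(k+1) − (k + 5)·f(k) = 1.
From deg A=1, deg B=1, deg C=0: d=2.
Solve for f: f(k) = k*(k + 7)/24 (degree 2 ≤ 2).
Then R = B(k−1)f/C = k*(k + 5)*(k + 7)/24, so s_k = R(k)·t_k = k*(k + 7)/(6*(k + 3)*(k + 4)).
Verify: 4/(k**3 + 12*k**2 + 47*k + 60) matches t_k.
Sum = s_(10) − s_(2); s_(10) = 85/546, s_(2) = 1/10 ⇒ 76/1365.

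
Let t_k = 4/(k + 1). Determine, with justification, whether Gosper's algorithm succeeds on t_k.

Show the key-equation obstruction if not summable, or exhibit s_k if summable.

Compute t_(k+1)/t_k: get (k + 1)/(k + 2).
So A=k + 1 and B=k + 2, with C=1.
Key eq: (k + 1)·f(k+1) = (k + 1)·f(k) + (1).
deg f ≤ 0 (via 1,1,0).
Put f(k) = c0: A·f(k+1) − B(k−1)·f(k) − C = -1; need -1 = 0 — inconsistent ⇒ no f, not summable.

No; the coefficient equations for f are inconsistent.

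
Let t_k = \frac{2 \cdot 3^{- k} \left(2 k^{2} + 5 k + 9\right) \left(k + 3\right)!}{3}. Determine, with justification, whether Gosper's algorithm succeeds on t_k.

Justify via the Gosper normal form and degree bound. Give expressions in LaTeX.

Step 1: r(k) = (k + 4)*(5*k + 2*(k + 1)**2 + 14)/(3*(2*k**2 + 5*k + 9)).
Take A(k)=k/3 + 4/3, B(k)=1, C(k)=k**2 + 5*k/2 + 9/2.
Key eq: (k/3 + 4/3)·f(k+1) = (1)·f(k) + (k**2 + 5*k/2 + 9/2).
deg f ≤ 1 (via 1,0,2).
Solving with deg f ≤ 1: f(k) = 3*(2*k + 1)/2.
Then R = B(k−1)f/C = 3*(2*k + 1)/(2*k**2 + 5*k + 9), so s_k = R(k)·t_k = 2*(2*k + 1)*factorial(k + 3)/3**k.
s_(k+1) − s_k = 2*(2*k**2 + 5*k + 9)*factorial(k + 3)/(3*3**k) = t_k.

Yes. s_k = 2 \cdot 3^{- k} \left(2 k + 1\right) \left(k + 3\right)!.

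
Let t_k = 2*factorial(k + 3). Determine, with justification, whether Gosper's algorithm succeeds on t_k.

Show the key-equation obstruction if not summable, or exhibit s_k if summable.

Compute t_(k+1)/t_k: get k + 4.
Factor: A=k + 4; B=1; C=1.
Need (k + 4)·f(k+1) − (1)·f(k) = 1.
deg f ≤ -1 (via 1,0,0).
Bound -1 < 0, so the key equation has no polynomial solution.

No. Not Gosper-summable.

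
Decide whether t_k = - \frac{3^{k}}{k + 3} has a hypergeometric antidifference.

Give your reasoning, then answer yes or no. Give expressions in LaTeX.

No — key equation has no polynomial f.

Ratio r(k) = 3*(k + 3)/(k + 4).
So A=3*k + 9 and B=k + 4, with C=1.
f must satisfy (3*k + 9)·f(k+1) − (k + 3)·f(k) = 1.
d = -1 from the (1,1,0) case.
Bound -1 < 0, so the key equation has no polynomial solution.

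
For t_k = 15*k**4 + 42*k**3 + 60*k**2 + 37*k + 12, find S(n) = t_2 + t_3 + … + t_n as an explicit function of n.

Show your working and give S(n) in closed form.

Compute t_(k+1)/t_k: get (15*k**4 + 102*k**3 + 276*k**2 + 343*k + 166)/(15*k**4 + 42*k**3 + 60*k**2 + 37*k + 12).
So A=1 and B=1, with C=k**4 + 14*k**3/5 + 4*k**2 + 37*k/15 + 4/5.
Need (1)·f(k+1) − (1)·f(k) = k**4 + 14*k**3/5 + 4*k**2 + 37*k/15 + 4/5.
deg f ≤ 5 (via 0,0,4).
Coefficient equations give f(k) = k*(3*k**4 + 3*k**3 + 4*k**2 - k + 3)/15.
So s_k = (B(k−1)f/C)·t_k = (k*(3*k**4 + 3*k**3 + 4*k**2 - k + 3)/(15*k**4 + 42*k**3 + 60*k**2 + 37*k + 12))·t_k = k*(3*k**4 + 3*k**3 + 4*k**2 - k + 3).
Verify: 15*k**4 + 42*k**3 + 60*k**2 + 37*k + 12 matches t_k.
Σ_(k=2)^n t_k = s_(n+1) − s_(2) = (3*n**5 + 18*n**4 + 46*n**3 + 59*n**2 + 40*n + 12) − (178), i.e. 3*n**5 + 18*n**4 + 46*n**3 + 59*n**2 + 40*n - 166.

S(n) = 3*n**5 + 18*n**4 + 46*n**3 + 59*n**2 + 40*n - 166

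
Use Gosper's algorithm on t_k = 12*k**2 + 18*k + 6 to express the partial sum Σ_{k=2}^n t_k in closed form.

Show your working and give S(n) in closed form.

r(k) = (2*k**2 + 7*k + 6)/(2*k**2 + 3*k + 1) after simplifying.
So A=1 and B=1, with C=k**2 + 3*k/2 + 1/2.
Set up (1)·f(k+1) − (1)·f(k) − (k**2 + 3*k/2 + 1/2) = 0.
From deg A=0, deg B=0, deg C=2: d=3.
A polynomial solution: f(k) = k*(k + 1)*(4*k - 1)/12.
So s_k = (B(k−1)f/C)·t_k = (k*(4*k - 1)/(6*(2*k + 1)))·t_k = k*(4*k**2 + 3*k - 1).
Check: Δs_k = 12*k**2 + 18*k + 6. ✓
s_(n+1) = 4*n**3 + 15*n**2 + 17*n + 6 and s_(2) = 42, so S(n) = 4*n**3 + 15*n**2 + 17*n - 36.

S(n) = 4*n**3 + 15*n**2 + 17*n - 36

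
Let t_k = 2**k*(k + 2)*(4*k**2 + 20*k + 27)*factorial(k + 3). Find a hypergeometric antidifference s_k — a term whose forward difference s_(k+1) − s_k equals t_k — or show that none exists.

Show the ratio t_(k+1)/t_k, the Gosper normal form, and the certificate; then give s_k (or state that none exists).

s_k = 2**k*(2*k**2 + 3*k + 2)*factorial(k + 3)

r(k) = 2*(k + 3)*(k + 4)*(20*k + 4*(k + 1)**2 + 47)/((k + 2)*(4*k**2 + 20*k + 27)) after simplifying.
Factor: A=2*k + 8; B=1; C=k**3 + 7*k**2 + 67*k/4 + 27/2.
Set up (2*k + 8)·f(k+1) − (1)·f(k) − (k**3 + 7*k**2 + 67*k/4 + 27/2) = 0.
deg f ≤ 2 (via 1,0,3).
Match coefficients ⇒ f(k) = (2*k**2 + 3*k + 2)/4.
So s_k = (B(k−1)f/C)·t_k = ((2*k**2 + 3*k + 2)/((k + 2)*(4*k**2 + 20*k + 27)))·t_k = 2**k*(2*k**2 + 3*k + 2)*factorial(k + 3).
s_(k+1) − s_k = 2**k*(k + 2)*(4*k**2 + 20*k + 27)*factorial(k + 3) = t_k.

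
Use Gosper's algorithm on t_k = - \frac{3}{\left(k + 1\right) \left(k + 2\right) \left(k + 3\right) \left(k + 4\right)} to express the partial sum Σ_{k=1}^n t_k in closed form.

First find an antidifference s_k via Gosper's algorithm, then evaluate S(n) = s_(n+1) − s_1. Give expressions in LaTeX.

Compute t_(k+1)/t_k: get (k + 1)/(k + 5).
So A=k + 1 and B=k + 5, with C=1.
Key eq: (k + 1)·f(k+1) = (k + 4)·f(k) + (1).
Degrees (1,1,0) ⇒ d ≤ 3.
Solving with deg f ≤ 3: f(k) = k*(k**2 + 6*k + 11)/18.
Get s_k = R·t_k = k*(-k**2 - 6*k - 11)/(6*(k + 1)*(k + 2)*(k + 3)) with R(k) = B(k−1)f(k)/C(k) = k*(k + 4)*(k**2 + 6*k + 11)/18.
Check: Δs_k = -3/(k**4 + 10*k**3 + 35*k**2 + 50*k + 24). ✓
s_(n+1) = (-n**3 - 9*n**2 - 26*n - 18)/(6*(n**3 + 9*n**2 + 26*n + 24)) and s_(1) = -1/8, so S(n) = n*(-n**2 - 9*n - 26)/(24*(n**3 + 9*n**2 + 26*n + 24)).

S(n) = \frac{n \left(- n^{2} - 9 n - 26\right)}{24 \left(n^{3} + 9 n^{2} + 26 n + 24\right)}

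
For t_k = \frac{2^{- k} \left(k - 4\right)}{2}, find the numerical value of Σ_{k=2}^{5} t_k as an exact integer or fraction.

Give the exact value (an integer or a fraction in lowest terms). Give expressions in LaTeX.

Σ = -19/64

Step 1: r(k) = (k - 3)/(2*(k - 4)).
A = 1/2, B = 1, C = k - 4.
Key eq: (1/2)·f(k+1) = (1)·f(k) + (k - 4).
Degrees (0,0,1) ⇒ d ≤ 1.
Solve for f: f(k) = -2*(k - 3) (degree 1 ≤ 1).
Get s_k = R·t_k = (3 - k)/2**k with R(k) = B(k−1)f(k)/C(k) = -2*(k - 3)/(k - 4).
s_(k+1) − s_k = (k - 4)/(2*2**k) = t_k.
Sum = s_(6) − s_(2); s_(6) = -3/64, s_(2) = 1/4 ⇒ -19/64.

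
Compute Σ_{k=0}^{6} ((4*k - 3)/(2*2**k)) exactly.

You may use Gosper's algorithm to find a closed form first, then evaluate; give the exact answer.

Σ = 99/128

Compute t_(k+1)/t_k: get (4*k + 1)/(2*(4*k - 3)).
Normal form (A,B,C) = (1/2, 1, k - 3/4).
Need (1/2)·f(k+1) − (1)·f(k) = k - 3/4.
Degrees (0,0,1) ⇒ d ≤ 1.
A polynomial solution: f(k) = -(4*k + 1)/2.
Certificate R = B(k−1)f/C = -2*(4*k + 1)/(4*k - 3) gives s_k = (-4*k - 1)/2**k.
Check: Δs_k = (4*k - 3)/(2*2**k). ✓
Sum = s_(7) − s_(0); s_(7) = -29/128, s_(0) = -1 ⇒ 99/128.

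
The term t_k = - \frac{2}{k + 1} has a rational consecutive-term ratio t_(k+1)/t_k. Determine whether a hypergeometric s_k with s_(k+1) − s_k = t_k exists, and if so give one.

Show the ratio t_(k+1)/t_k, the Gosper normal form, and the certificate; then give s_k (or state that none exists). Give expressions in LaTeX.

not Gosper-summable; s_k does not exist

Step 1: r(k) = (k + 1)/(k + 2).
Take A(k)=k + 1, B(k)=k + 2, C(k)=1.
Solve (k + 1)·f(k+1) − (k + 1)·f(k) = 1.
deg f ≤ 0 (via 1,1,0).
Generic f = c0 gives residual -1; -1 = 0 cannot hold, so t_k is not Gosper-summable.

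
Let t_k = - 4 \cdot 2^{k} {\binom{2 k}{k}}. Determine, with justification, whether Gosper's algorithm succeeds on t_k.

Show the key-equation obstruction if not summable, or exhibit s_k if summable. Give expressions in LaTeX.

The ratio is 4*(2*k + 1)/(k + 1).
A = 8*k + 4, B = k + 1, C = 1.
f must satisfy (8*k + 4)·f(k+1) − (k)·f(k) = 1.
d = -1 from the (1,1,0) case.
Bound -1 < 0, so the key equation has no polynomial solution.

No. Not Gosper-summable.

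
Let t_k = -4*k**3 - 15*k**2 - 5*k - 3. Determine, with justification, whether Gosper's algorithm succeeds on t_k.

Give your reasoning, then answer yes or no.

Yes. s_k = k*(-k**3 - 3*k**2 + 4*k - 3).

Ratio r(k) = (4*k**3 + 27*k**2 + 47*k + 27)/(4*k**3 + 15*k**2 + 5*k + 3).
So A=1 and B=1, with C=k**3 + 15*k**2/4 + 5*k/4 + 3/4.
Key eq: (1)·f(k+1) = (1)·f(k) + (k**3 + 15*k**2/4 + 5*k/4 + 3/4).
d = 4 from the (0,0,3) case.
Match coefficients ⇒ f(k) = k*(k**3 + 3*k**2 - 4*k + 3)/4.
Certificate R = B(k−1)f/C = k*(k**3 + 3*k**2 - 4*k + 3)/(4*k**3 + 15*k**2 + 5*k + 3) gives s_k = k*(-k**3 - 3*k**2 + 4*k - 3).
Check: Δs_k = -4*k**3 - 15*k**2 - 5*k - 3. ✓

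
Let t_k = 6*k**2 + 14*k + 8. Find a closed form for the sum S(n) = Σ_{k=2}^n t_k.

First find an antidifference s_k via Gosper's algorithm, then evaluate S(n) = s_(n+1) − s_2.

t_(k+1)/t_k = (3*k**2 + 13*k + 14)/(3*k**2 + 7*k + 4).
Take A(k)=1, B(k)=1, C(k)=k**2 + 7*k/3 + 4/3.
Key eq: (1)·f(k+1) = (1)·f(k) + (k**2 + 7*k/3 + 4/3).
d = 3 from the (0,0,2) case.
Coefficient equations give f(k) = k*(k + 1)**2/3.
Certificate R = B(k−1)f/C = k*(k + 1)/(3*k + 4) gives s_k = 2*k*(k**2 + 2*k + 1).
Verify: 6*k**2 + 14*k + 8 matches t_k.
Σ_(k=2)^n t_k = s_(n+1) − s_(2) = (2*n**3 + 10*n**2 + 16*n + 8) − (36), i.e. 2*n**3 + 10*n**2 + 16*n - 28.

S(n) = 2*n**3 + 10*n**2 + 16*n - 28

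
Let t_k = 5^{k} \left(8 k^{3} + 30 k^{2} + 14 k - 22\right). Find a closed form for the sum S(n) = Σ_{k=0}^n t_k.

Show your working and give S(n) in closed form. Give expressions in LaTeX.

S(n) = 10 \cdot 5^{n} n^{3} + 30 \cdot 5^{n} n^{2} + 10 \cdot 5^{n} n - 25 \cdot 5^{n} + 3

Ratio r(k) = 5*(4*k**3 + 27*k**2 + 49*k + 15)/(4*k**3 + 15*k**2 + 7*k - 11).
A = 5, B = 1, C = k**3 + 15*k**2/4 + 7*k/4 - 11/4.
Solve (5)·f(k+1) − (1)·f(k) = k**3 + 15*k**2/4 + 7*k/4 - 11/4.
Bound: deg f ≤ 3.
Coefficient equations give f(k) = (2*k**3 - 4*k - 3)/8.
Get s_k = R·t_k = 5**k*(2*k**3 - 4*k - 3) with R(k) = B(k−1)f(k)/C(k) = (2*k**3 - 4*k - 3)/(2*(4*k + 11)*(k**2 + k - 1)).
Verify: 2*5**k*(-k**3 - 8*k + 5*(k + 1)**3 - 16) matches t_k.
Evaluate: s_(n+1) = 5**(n + 1)*(2*n**3 + 6*n**2 + 2*n - 5); subtract s_(0) = -3 ⇒ S(n) = 10*5**n*n**3 + 30*5**n*n**2 + 10*5**n*n - 25*5**n + 3.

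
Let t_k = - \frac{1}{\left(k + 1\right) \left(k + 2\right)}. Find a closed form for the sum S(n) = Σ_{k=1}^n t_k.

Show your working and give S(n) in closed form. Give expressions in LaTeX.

The ratio is (k + 1)/(k + 3).
Normal form (A,B,C) = (k + 1, k + 3, 1).
Key eq: (k + 1)·f(k+1) = (k + 2)·f(k) + (1).
Degrees (1,1,0) ⇒ d ≤ 1.
Match coefficients ⇒ f(k) = k.
Get s_k = R·t_k = -k/(k + 1) with R(k) = B(k−1)f(k)/C(k) = k*(k + 2).
s_(k+1) − s_k = -1/(k**2 + 3*k + 2) = t_k.
Telescope: S(n) = s_(n+1) − s_(1) = (-n - 1)/(n + 2) − (-1/2) = -n/(2*n + 4).

S(n) = - \frac{n}{2 n + 4}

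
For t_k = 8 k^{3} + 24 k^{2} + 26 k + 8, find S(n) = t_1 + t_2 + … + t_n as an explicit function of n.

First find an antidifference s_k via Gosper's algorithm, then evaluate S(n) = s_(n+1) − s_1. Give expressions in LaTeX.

The ratio is (4*k**3 + 24*k**2 + 49*k + 33)/(4*k**3 + 12*k**2 + 13*k + 4).
A = 1, B = 1, C = k**3 + 3*k**2 + 13*k/4 + 1.
Solve (1)·f(k+1) − (1)·f(k) = k**3 + 3*k**2 + 13*k/4 + 1.
deg f ≤ 4 (via 0,0,3).
Solve for f: f(k) = k*(2*k**3 + 4*k**2 + 3*k - 1)/8 (degree 4 ≤ 4).
Then R = B(k−1)f/C = k*(2*k**3 + 4*k**2 + 3*k - 1)/(2*(2*k + 1)*(2*k**2 + 5*k + 4)), so s_k = R(k)·t_k = k*(2*k**3 + 4*k**2 + 3*k - 1).
Δs = 8*k**3 + 24*k**2 + 26*k + 8, as required.
Σ_(k=1)^n t_k = s_(n+1) − s_(1) = (2*n**4 + 12*n**3 + 27*n**2 + 25*n + 8) − (8), i.e. n*(2*n**3 + 12*n**2 + 27*n + 25).

S(n) = n \left(2 n^{3} + 12 n^{2} + 27 n + 25\right)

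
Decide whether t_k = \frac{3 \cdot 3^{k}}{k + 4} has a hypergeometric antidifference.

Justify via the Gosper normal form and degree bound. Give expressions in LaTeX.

t_(k+1)/t_k = 3*(k + 4)/(k + 5).
Gosper form: A/B · C(k+1)/C(k) with A=3*k + 12, B=k + 5, C=1.
Set up (3*k + 12)·f(k+1) − (k + 4)·f(k) − (1) = 0.
d = -1 from the (1,1,0) case.
Negative degree bound (-1): no f exists, t_k not Gosper-summable.

No — t_k has no hypergeometric antidifference.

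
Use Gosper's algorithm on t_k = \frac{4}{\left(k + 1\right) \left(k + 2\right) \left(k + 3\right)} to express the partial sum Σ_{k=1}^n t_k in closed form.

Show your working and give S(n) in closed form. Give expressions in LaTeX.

Ratio r(k) = (k + 1)/(k + 4).
A = k + 1, B = k + 4, C = 1.
f must satisfy (k + 1)·f(k+1) − (k + 3)·f(k) = 1.
From deg A=1, deg B=1, deg C=0: d=2.
Coefficient equations give f(k) = k*(k + 3)/4.
Then R = B(k−1)f/C = k*(k + 3)**2/4, so s_k = R(k)·t_k = k*(k + 3)/((k + 1)*(k + 2)).
s_(k+1) − s_k = 4/(k**3 + 6*k**2 + 11*k + 6) = t_k.
Evaluate: s_(n+1) = (n**2 + 5*n + 4)/(n**2 + 5*n + 6); subtract s_(1) = 2/3 ⇒ S(n) = n*(n + 5)/(3*(n**2 + 5*n + 6)).

S(n) = \frac{n \left(n + 5\right)}{3 \left(n^{2} + 5 n + 6\right)}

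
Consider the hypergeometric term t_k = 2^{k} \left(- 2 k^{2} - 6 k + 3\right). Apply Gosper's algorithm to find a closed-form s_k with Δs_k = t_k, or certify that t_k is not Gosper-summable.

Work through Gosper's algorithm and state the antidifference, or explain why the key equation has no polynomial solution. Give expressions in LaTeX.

s_k = 2^{k} \left(- 2 k^{2} + 2 k + 3\right)

r(k) = 2*(2*k**2 + 10*k + 5)/(2*k**2 + 6*k - 3) after simplifying.
So A=2 and B=1, with C=k**2 + 3*k - 3/2.
Solve (2)·f(k+1) − (1)·f(k) = k**2 + 3*k - 3/2.
Degrees (0,0,2) ⇒ d ≤ 2.
Coefficient equations give f(k) = (2*k**2 - 2*k - 3)/2.
Get s_k = R·t_k = 2**k*(-2*k**2 + 2*k + 3) with R(k) = B(k−1)f(k)/C(k) = (2*k**2 - 2*k - 3)/(2*k**2 + 6*k - 3).
Verify: 2**k*(-2*k**2 - 6*k + 3) matches t_k.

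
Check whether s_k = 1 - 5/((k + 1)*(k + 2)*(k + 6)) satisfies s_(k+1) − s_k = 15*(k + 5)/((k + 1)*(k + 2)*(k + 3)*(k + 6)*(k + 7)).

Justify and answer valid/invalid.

Valid — Δs_k = t_k.

s_(k+1) = 1 - 5/((k + 2)*(k + 3)*(k + 7))
s_(k+1) − s_k = 15*(k + 5)/(k**5 + 19*k**4 + 131*k**3 + 401*k**2 + 540*k + 252)
(s_(k+1) − s_k) − t_k = 0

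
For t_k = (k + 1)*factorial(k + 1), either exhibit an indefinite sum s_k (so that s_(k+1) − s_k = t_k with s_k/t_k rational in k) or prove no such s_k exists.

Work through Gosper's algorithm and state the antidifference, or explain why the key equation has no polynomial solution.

s_k = factorial(k + 1)

Compute t_(k+1)/t_k: get (k + 2)**2/(k + 1).
So A=k + 2 and B=1, with C=k + 1.
Set up (k + 2)·f(k+1) − (1)·f(k) − (k + 1) = 0.
From deg A=1, deg B=0, deg C=1: d=0.
Solve for f: f(k) = 1 (degree 0 ≤ 0).
So s_k = (B(k−1)f/C)·t_k = (1/(k + 1))·t_k = factorial(k + 1).
s_(k+1) − s_k = (k + 1)*factorial(k + 1) = t_k.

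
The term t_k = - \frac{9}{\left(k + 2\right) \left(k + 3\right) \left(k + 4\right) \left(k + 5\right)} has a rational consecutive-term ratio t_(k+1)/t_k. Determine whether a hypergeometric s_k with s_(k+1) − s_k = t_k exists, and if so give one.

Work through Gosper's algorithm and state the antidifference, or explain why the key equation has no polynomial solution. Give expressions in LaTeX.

t_(k+1)/t_k = (k + 2)/(k + 6).
Normal form (A,B,C) = (k + 2, k + 6, 1).
Solve (k + 2)·f(k+1) − (k + 5)·f(k) = 1.
Bound: deg f ≤ 3.
Match coefficients ⇒ f(k) = k*(k**2 + 9*k + 26)/72.
Then R = B(k−1)f/C = k*(k + 5)*(k**2 + 9*k + 26)/72, so s_k = R(k)·t_k = k*(-k**2 - 9*k - 26)/(8*(k + 2)*(k + 3)*(k + 4)).
Verify: -9/(k**4 + 14*k**3 + 71*k**2 + 154*k + 120) matches t_k.

s_k = \frac{k \left(- k^{2} - 9 k - 26\right)}{8 \left(k + 2\right) \left(k + 3\right) \left(k + 4\right)}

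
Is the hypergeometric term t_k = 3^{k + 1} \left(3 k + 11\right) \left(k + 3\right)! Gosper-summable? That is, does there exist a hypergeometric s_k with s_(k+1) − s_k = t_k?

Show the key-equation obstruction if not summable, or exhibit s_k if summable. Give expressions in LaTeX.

Yes. s_k = 3^{k + 1} \left(k + 3\right)!.

t_(k+1)/t_k = 3*(k + 4)*(3*k + 14)/(3*k + 11).
A = 3*k + 12, B = 1, C = k + 11/3.
Key eq: (3*k + 12)·f(k+1) = (1)·f(k) + (k + 11/3).
deg f ≤ 0 (via 1,0,1).
Solve for f: f(k) = 1/3 (degree 0 ≤ 0).
R(k) = B(k−1)·f(k)/C(k) = 1/(3*k + 11); s_k = R·t_k = 3**(k + 1)*factorial(k + 3).
Verify: 3**(k + 1)*(3*k + 11)*factorial(k + 3) matches t_k.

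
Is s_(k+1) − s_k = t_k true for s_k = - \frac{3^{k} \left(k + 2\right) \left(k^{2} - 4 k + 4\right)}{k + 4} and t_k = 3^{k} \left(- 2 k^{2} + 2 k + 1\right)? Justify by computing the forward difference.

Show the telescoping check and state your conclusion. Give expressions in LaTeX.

s_(k+1) = 3**(k + 1)*(k + 3)*(4*k - (k + 1)**2)/(k + 5)
s_(k+1) − s_k = 3**k*(-2*k**4 - 12*k**3 - 11*k**2 + 39*k + 4)/(k**2 + 9*k + 20)
(s_(k+1) − s_k) − t_k = 3**k*(4*k**3 + 10*k**2 - 10*k - 16)/(k**2 + 9*k + 20)

Invalid: residual \frac{3^{k} \left(4 k^{3} + 10 k^{2} - 10 k - 16\right)}{k^{2} + 9 k + 20} ≠ 0.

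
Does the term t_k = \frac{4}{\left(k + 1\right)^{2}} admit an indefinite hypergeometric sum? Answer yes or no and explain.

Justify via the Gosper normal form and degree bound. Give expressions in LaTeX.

No; the coefficient equations for f are inconsistent.

Ratio r(k) = (k + 1)**2/(k + 2)**2.
A = k**2 + 2*k + 1, B = k**2 + 4*k + 4, C = 1.
Set up (k**2 + 2*k + 1)·f(k+1) − (k**2 + 2*k + 1)·f(k) − (1) = 0.
deg f ≤ 0 (via 2,2,0).
Put f(k) = c0: A·f(k+1) − B(k−1)·f(k) − C = -1; need -1 = 0 — inconsistent ⇒ no f, not summable.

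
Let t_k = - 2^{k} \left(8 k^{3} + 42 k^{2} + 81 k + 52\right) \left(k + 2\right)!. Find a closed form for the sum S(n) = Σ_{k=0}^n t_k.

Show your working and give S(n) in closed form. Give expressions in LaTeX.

t_(k+1)/t_k = 2*(8*k**4 + 90*k**3 + 387*k**2 + 750*k + 549)/(8*k**3 + 42*k**2 + 81*k + 52).
Take A(k)=2*k + 6, B(k)=1, C(k)=k**3 + 21*k**2/4 + 81*k/8 + 13/2.
Set up (2*k + 6)·f(k+1) − (1)·f(k) − (k**3 + 21*k**2/4 + 81*k/8 + 13/2) = 0.
From deg A=1, deg B=0, deg C=3: d=2.
Solving with deg f ≤ 2: f(k) = (4*k**2 + 3*k + 2)/8.
Get s_k = R·t_k = -2**k*(4*k**2 + 3*k + 2)*factorial(k + 2) with R(k) = B(k−1)f(k)/C(k) = (4*k**2 + 3*k + 2)/(8*k**3 + 42*k**2 + 81*k + 52).
s_(k+1) − s_k = -2**k*(8*k**3 + 42*k**2 + 81*k + 52)*factorial(k + 2) = t_k.
Σ_(k=0)^n t_k = s_(n+1) − s_(0) = (-2**(n + 1)*(4*n**2 + 11*n + 9)*factorial(n + 3)) − (-4), i.e. -8*2**n*n**2*factorial(n + 3) - 22*2**n*n*factorial(n + 3) - 18*2**n*factorial(n + 3) + 4.

S(n) = - 8 \cdot 2^{n} n^{2} \left(n + 3\right)! - 22 \cdot 2^{n} n \left(n + 3\right)! - 18 \cdot 2^{n} \left(n + 3\right)! + 4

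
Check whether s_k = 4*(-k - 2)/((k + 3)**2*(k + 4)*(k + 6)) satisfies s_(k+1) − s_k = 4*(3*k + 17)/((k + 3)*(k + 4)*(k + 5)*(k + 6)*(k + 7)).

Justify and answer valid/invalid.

s_(k+1) = 4*(-k - 3)/((k + 4)**2*(k + 5)*(k + 7))
s_(k+1) − s_k = 4*(3*k**3 + 34*k**2 + 117*k + 118)/(k**7 + 32*k**6 + 432*k**5 + 3190*k**4 + 13919*k**3 + 35898*k**2 + 50688*k + 30240)
(s_(k+1) − s_k) − t_k = 8*(-2*k**2 - 19*k - 43)/(k**7 + 32*k**6 + 432*k**5 + 3190*k**4 + 13919*k**3 + 35898*k**2 + 50688*k + 30240)

Invalid: residual 8*(-2*k**2 - 19*k - 43)/(k**7 + 32*k**6 + 432*k**5 + 3190*k**4 + 13919*k**3 + 35898*k**2 + 50688*k + 30240) ≠ 0.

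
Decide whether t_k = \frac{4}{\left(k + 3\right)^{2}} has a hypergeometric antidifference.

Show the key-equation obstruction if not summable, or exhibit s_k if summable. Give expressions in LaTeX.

r(k) = (k + 3)**2/(k + 4)**2 after simplifying.
So A=k**2 + 6*k + 9 and B=k**2 + 8*k + 16, with C=1.
Key eq: (k**2 + 6*k + 9)·f(k+1) = (k**2 + 6*k + 9)·f(k) + (1).
Degrees (2,2,0) ⇒ d ≤ 0.
Write f(k) = c0. Then LHS − RHS = -1, requiring -1 = 0: contradictory. No certificate.

No. Not Gosper-summable.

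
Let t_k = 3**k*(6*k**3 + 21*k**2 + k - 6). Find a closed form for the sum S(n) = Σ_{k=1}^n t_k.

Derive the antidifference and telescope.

S(n) = 9*3**n*n**3 + 18*3**n*n**2 - 3*3**n*n - 3*3**n + 3

r(k) = 3*(6*k**3 + 39*k**2 + 61*k + 22)/(6*k**3 + 21*k**2 + k - 6) after simplifying.
Factor: A=3; B=1; C=k**3 + 7*k**2/2 + k/6 - 1.
Set up (3)·f(k+1) − (1)·f(k) − (k**3 + 7*k**2/2 + k/6 - 1) = 0.
From deg A=0, deg B=0, deg C=3: d=3.
Coefficient equations give f(k) = (3*k**3 - 3*k**2 - 4*k + 3)/6.
Certificate R = B(k−1)f/C = (3*k**3 - 3*k**2 - 4*k + 3)/(6*k**3 + 21*k**2 + k - 6) gives s_k = 3**k*(3*k**3 - 3*k**2 - 4*k + 3).
s_(k+1) − s_k = 3**k*(6*k**3 + 21*k**2 + k - 6) = t_k.
Telescope: S(n) = s_(n+1) − s_(1) = 3**(n + 1)*(3*n**3 + 6*n**2 - n - 1) − (-3) = 9*3**n*n**3 + 18*3**n*n**2 - 3*3**n*n - 3*3**n + 3.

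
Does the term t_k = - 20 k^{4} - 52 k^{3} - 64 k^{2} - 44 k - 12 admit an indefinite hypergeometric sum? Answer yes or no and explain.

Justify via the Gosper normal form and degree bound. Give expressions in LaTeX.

Yes. s_k = k^{2} \left(- 4 k^{3} - 3 k^{2} - 2 k - 3\right).

r(k) = (5*k**4 + 33*k**3 + 85*k**2 + 102*k + 48)/(5*k**4 + 13*k**3 + 16*k**2 + 11*k + 3) after simplifying.
Gosper form: A/B · C(k+1)/C(k) with A=1, B=1, C=k**4 + 13*k**3/5 + 16*k**2/5 + 11*k/5 + 3/5.
Set up (1)·f(k+1) − (1)·f(k) − (k**4 + 13*k**3/5 + 16*k**2/5 + 11*k/5 + 3/5) = 0.
From deg A=0, deg B=0, deg C=4: d=5.
A polynomial solution: f(k) = k**2*(k + 1)*(4*k**2 - k + 3)/20.
Certificate R = B(k−1)f/C = k**2*(4*k**2 - k + 3)/(4*(5*k + 3)*(k**2 + k + 1)) gives s_k = k**2*(-4*k**3 - 3*k**2 - 2*k - 3).
Verify: -20*k**4 - 52*k**3 - 64*k**2 - 44*k - 12 matches t_k.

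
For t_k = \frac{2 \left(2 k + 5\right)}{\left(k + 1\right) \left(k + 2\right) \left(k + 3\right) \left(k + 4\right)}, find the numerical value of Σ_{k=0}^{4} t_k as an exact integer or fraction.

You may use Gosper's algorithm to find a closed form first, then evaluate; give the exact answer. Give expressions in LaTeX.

r(k) = (k + 1)*(2*k + 7)/((k + 5)*(2*k + 5)) after simplifying.
Factor: A=k + 1; B=k + 5; C=k + 5/2.
Key eq: (k + 1)·f(k+1) = (k + 4)·f(k) + (k + 5/2).
Bound: deg f ≤ 3.
Coefficient equations give f(k) = k*(k + 2)*(k + 4)/6.
So s_k = (B(k−1)f/C)·t_k = (k*(k + 2)*(k + 4)**2/(3*(2*k + 5)))·t_k = 2*k*(k + 4)/(3*(k**2 + 4*k + 3)).
s_(k+1) − s_k = 2*(2*k + 5)/(k**4 + 10*k**3 + 35*k**2 + 50*k + 24) = t_k.
Σ_(k=0)^(4) t_k = s_(5) − s_(0) = 5/8 − (0) = 5/8.

Σ = 5/8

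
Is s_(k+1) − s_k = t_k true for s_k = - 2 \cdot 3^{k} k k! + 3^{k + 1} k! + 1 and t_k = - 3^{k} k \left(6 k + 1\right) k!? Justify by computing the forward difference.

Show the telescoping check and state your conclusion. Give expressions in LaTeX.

s_(k+1) = -6*3**k*k**2*factorial(k) - 3*3**k*k*factorial(k) + 3*3**k*factorial(k) + 1
s_(k+1) − s_k = -3**k*k*(6*k + 1)*factorial(k)
(s_(k+1) − s_k) − t_k = 0

Valid: the claim telescopes to t_k.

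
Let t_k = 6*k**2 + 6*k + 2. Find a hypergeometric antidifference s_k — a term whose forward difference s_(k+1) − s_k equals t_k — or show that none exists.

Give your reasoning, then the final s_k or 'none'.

s_k = 2*k**3

Ratio r(k) = (3*k**2 + 9*k + 7)/(3*k**2 + 3*k + 1).
Take A(k)=1, B(k)=1, C(k)=k**2 + k + 1/3.
Key eq: (1)·f(k+1) = (1)·f(k) + (k**2 + k + 1/3).
Degrees (0,0,2) ⇒ d ≤ 3.
A polynomial solution: f(k) = k**3/3.
So s_k = (B(k−1)f/C)·t_k = (k**3/(3*k**2 + 3*k + 1))·t_k = 2*k**3.
s_(k+1) − s_k = -2*k**3 + 2*(k + 1)**3 = t_k.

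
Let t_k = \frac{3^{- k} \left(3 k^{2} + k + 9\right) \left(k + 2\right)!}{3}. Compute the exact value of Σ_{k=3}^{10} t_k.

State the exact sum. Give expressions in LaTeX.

Compute t_(k+1)/t_k: get (k + 3)*(k + 3*(k + 1)**2 + 10)/(3*(3*k**2 + k + 9)).
So A=k/3 + 1 and B=1, with C=k**2 + k/3 + 3.
Need (k/3 + 1)·f(k+1) − (1)·f(k) = k**2 + k/3 + 3.
deg f ≤ 1 (via 1,0,2).
Solving with deg f ≤ 1: f(k) = 3*k - 2.
Then R = B(k−1)f/C = 3*(3*k - 2)/(3*k**2 + k + 9), so s_k = R(k)·t_k = (3*k - 2)*factorial(k + 2)/3**k.
Δs = (3*k**2 + k + 9)*factorial(k + 2)/(3*3**k), as required.
Sum = s_(11) − s_(3); s_(11) = 794393600/729, s_(3) = 280/9 ⇒ 794370920/729.

Σ = 794370920/729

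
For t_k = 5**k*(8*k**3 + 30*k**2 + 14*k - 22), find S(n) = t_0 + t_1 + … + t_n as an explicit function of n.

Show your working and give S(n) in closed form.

The ratio is 5*(4*k**3 + 27*k**2 + 49*k + 15)/(4*k**3 + 15*k**2 + 7*k - 11).
So A=5 and B=1, with C=k**3 + 15*k**2/4 + 7*k/4 - 11/4.
Need (5)·f(k+1) − (1)·f(k) = k**3 + 15*k**2/4 + 7*k/4 - 11/4.
Degrees (0,0,3) ⇒ d ≤ 3.
Solving with deg f ≤ 3: f(k) = (2*k**3 - 4*k - 3)/8.
R(k) = B(k−1)·f(k)/C(k) = (2*k**3 - 4*k - 3)/(2*(4*k + 11)*(k**2 + k - 1)); s_k = R·t_k = 5**k*(2*k**3 - 4*k - 3).
Δs = 2*5**k*(-k**3 - 8*k + 5*(k + 1)**3 - 16), as required.
Evaluate: s_(n+1) = 5**(n + 1)*(2*n**3 + 6*n**2 + 2*n - 5); subtract s_(0) = -3 ⇒ S(n) = 10*5**n*n**3 + 30*5**n*n**2 + 10*5**n*n - 25*5**n + 3.

S(n) = 10*5**n*n**3 + 30*5**n*n**2 + 10*5**n*n - 25*5**n + 3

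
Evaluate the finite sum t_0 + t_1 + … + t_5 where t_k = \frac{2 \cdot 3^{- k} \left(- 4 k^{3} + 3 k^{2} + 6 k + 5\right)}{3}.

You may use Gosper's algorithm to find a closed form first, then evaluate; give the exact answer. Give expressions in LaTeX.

Step 1: r(k) = (4*k**3 + 9*k**2 - 10)/(3*(4*k**3 - 3*k**2 - 6*k - 5)).
Take A(k)=1/3, B(k)=1, C(k)=k**3 - 3*k**2/4 - 3*k/2 - 5/4.
f must satisfy (1/3)·f(k+1) − (1)·f(k) = k**3 - 3*k**2/4 - 3*k/2 - 5/4.
d = 3 from the (0,0,3) case.
Match coefficients ⇒ f(k) = -3*k*(4*k**2 + 3*k + 3)/8.
Certificate R = B(k−1)f/C = -3*k*(4*k**2 + 3*k + 3)/(2*(4*k**3 - 3*k**2 - 6*k - 5)) gives s_k = k*(4*k**2 + 3*k + 3)/3**k.
Verify: 2*(-4*k**3 + 3*k**2 + 6*k + 5)/(3*3**k) matches t_k.
Evaluate s at k=6 and k=0: 110/81 and 0; difference 110/81.

Σ = 110/81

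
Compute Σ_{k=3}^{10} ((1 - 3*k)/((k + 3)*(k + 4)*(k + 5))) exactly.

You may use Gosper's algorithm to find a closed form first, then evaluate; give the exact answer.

The ratio is (k + 3)*(3*k + 2)/((k + 6)*(3*k - 1)).
Gosper form: A/B · C(k+1)/C(k) with A=k + 3, B=k + 6, C=k - 1/3.
Key eq: (k + 3)·f(k+1) = (k + 5)·f(k) + (k - 1/3).
Bound: deg f ≤ 2.
Match coefficients ⇒ f(k) = k*(k - 2)/9.
Certificate R = B(k−1)f/C = k*(k - 2)*(k + 5)/(3*(3*k - 1)) gives s_k = k*(2 - k)/(3*(k + 3)*(k + 4)).
Verify: (1 - 3*k)/(k**3 + 12*k**2 + 47*k + 60) matches t_k.
Evaluate s at k=11 and k=3: -11/70 and -1/42; difference -2/15.

Σ = -2/15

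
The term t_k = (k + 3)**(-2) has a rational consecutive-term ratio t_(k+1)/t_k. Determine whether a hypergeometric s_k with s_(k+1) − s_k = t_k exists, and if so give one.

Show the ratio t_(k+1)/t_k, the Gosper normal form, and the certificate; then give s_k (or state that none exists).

none (Gosper's algorithm certifies no s_k)

t_(k+1)/t_k = (k + 3)**2/(k + 4)**2.
A = k**2 + 6*k + 9, B = k**2 + 8*k + 16, C = 1.
Set up (k**2 + 6*k + 9)·f(k+1) − (k**2 + 6*k + 9)·f(k) − (1) = 0.
Bound: deg f ≤ 0.
Write f(k) = c0. Then LHS − RHS = -1, requiring -1 = 0: contradictory. No certificate.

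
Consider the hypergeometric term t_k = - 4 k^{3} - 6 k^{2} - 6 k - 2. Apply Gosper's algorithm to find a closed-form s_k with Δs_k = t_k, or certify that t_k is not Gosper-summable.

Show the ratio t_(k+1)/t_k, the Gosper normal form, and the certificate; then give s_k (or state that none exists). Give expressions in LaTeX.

r(k) = (2*k**3 + 9*k**2 + 15*k + 9)/(2*k**3 + 3*k**2 + 3*k + 1) after simplifying.
A = 1, B = 1, C = k**3 + 3*k**2/2 + 3*k/2 + 1/2.
Set up (1)·f(k+1) − (1)·f(k) − (k**3 + 3*k**2/2 + 3*k/2 + 1/2) = 0.
From deg A=0, deg B=0, deg C=3: d=4.
Solving with deg f ≤ 4: f(k) = k**2*(k**2 + 1)/4.
Certificate R = B(k−1)f/C = k**2*(k**2 + 1)/(2*(2*k + 1)*(k**2 + k + 1)) gives s_k = -k**4 - k**2.
Check: Δs_k = k**4 + k**2 - (k + 1)**4 - (k + 1)**2. ✓

s_k = - k^{4} - k^{2}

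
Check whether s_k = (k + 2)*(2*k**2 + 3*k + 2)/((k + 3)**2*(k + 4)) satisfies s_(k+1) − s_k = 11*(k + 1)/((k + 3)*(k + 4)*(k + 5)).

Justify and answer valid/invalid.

s_(k+1) = (k + 3)*(3*k + 2*(k + 1)**2 + 5)/((k + 4)**2*(k + 5))
s_(k+1) − s_k = (13*k**3 + 90*k**2 + 182*k + 109)/(k**5 + 19*k**4 + 143*k**3 + 533*k**2 + 984*k + 720)
(s_(k+1) − s_k) − t_k = (2*k**3 + 2*k**2 - 27*k - 23)/(k**5 + 19*k**4 + 143*k**3 + 533*k**2 + 984*k + 720)

Invalid: residual (2*k**3 + 2*k**2 - 27*k - 23)/(k**5 + 19*k**4 + 143*k**3 + 533*k**2 + 984*k + 720) ≠ 0.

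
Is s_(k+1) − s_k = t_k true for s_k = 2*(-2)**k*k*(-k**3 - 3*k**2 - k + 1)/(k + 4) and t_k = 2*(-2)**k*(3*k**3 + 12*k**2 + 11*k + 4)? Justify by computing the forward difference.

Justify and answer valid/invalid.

Invalid: residual (-2)**(k + 1)*(9*k**4 + 75*k**3 + 183*k**2 + 141*k + 48)/(k**2 + 9*k + 20) ≠ 0.

s_(k+1) = (-2)**(k + 2)*(k + 1)*(k + (k + 1)**3 + 3*(k + 1)**2)/(k + 5)
s_(k+1) − s_k = 2*(-2)**k*(3*k**5 + 30*k**4 + 104*k**3 + 160*k**2 + 115*k + 32)/(k**2 + 9*k + 20)
(s_(k+1) − s_k) − t_k = (-2)**(k + 1)*(9*k**4 + 75*k**3 + 183*k**2 + 141*k + 48)/(k**2 + 9*k + 20)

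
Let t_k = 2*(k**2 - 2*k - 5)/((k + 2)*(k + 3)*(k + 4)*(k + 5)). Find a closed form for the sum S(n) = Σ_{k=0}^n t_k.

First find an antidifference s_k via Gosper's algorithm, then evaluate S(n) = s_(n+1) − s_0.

S(n) = (-2*n**2 - 7*n - 5)/(n**3 + 12*n**2 + 47*n + 60)

Compute t_(k+1)/t_k: get (k + 2)*(2*k - (k + 1)**2 + 7)/((k + 6)*(-k**2 + 2*k + 5)).
Normal form (A,B,C) = (k + 2, k + 6, k**2 - 2*k - 5).
Set up (k + 2)·f(k+1) − (k + 5)·f(k) − (k**2 - 2*k - 5) = 0.
Bound: deg f ≤ 3.
Solve for f: f(k) = -k*(2*k + 3)/2 (degree 2 ≤ 3).
So s_k = (B(k−1)f/C)·t_k = (-k*(k + 5)*(2*k + 3)/(2*(k**2 - 2*k - 5)))·t_k = k*(-2*k - 3)/((k + 2)*(k + 3)*(k + 4)).
s_(k+1) − s_k = 2*(k**2 - 2*k - 5)/(k**4 + 14*k**3 + 71*k**2 + 154*k + 120) = t_k.
Telescope: S(n) = s_(n+1) − s_(0) = (-2*n**2 - 7*n - 5)/(n**3 + 12*n**2 + 47*n + 60) − (0) = (-2*n**2 - 7*n - 5)/(n**3 + 12*n**2 + 47*n + 60).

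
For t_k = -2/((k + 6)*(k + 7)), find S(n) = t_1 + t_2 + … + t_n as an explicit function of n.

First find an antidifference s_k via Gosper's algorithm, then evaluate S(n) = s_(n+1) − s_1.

S(n) = -2*n/(7*n + 49)

The ratio is (k + 6)/(k + 8).
Take A(k)=k + 6, B(k)=k + 8, C(k)=1.
Need (k + 6)·f(k+1) − (k + 7)·f(k) = 1.
Bound: deg f ≤ 1.
Coefficient equations give f(k) = k/6.
Get s_k = R·t_k = -k/(3*k + 18) with R(k) = B(k−1)f(k)/C(k) = k*(k + 7)/6.
Δs = -2/(k**2 + 13*k + 42), as required.
Evaluate: s_(n+1) = (-n - 1)/(3*(n + 7)); subtract s_(1) = -1/21 ⇒ S(n) = -2*n/(7*n + 49).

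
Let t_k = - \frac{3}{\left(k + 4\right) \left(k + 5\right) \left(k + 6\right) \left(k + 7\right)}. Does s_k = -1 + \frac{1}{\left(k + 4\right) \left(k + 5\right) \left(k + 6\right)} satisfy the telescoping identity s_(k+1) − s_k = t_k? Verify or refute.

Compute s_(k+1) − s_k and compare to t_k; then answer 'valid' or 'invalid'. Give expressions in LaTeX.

s_(k+1) = -1 + 1/((k + 5)*(k + 6)*(k + 7))
s_(k+1) − s_k = -3/((k + 4)*(k + 5)*(k + 6)*(k + 7))
(s_(k+1) − s_k) − t_k = 0

Valid: the claim telescopes to t_k.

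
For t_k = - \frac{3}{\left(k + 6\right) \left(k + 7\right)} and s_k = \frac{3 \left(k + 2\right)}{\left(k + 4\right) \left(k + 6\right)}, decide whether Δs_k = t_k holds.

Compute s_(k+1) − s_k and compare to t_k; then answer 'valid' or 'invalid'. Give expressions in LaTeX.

s_(k+1) = 3*(k + 3)/((k + 5)*(k + 7))
s_(k+1) − s_k = 3*(-k**2 - 5*k + 2)/(k**4 + 22*k**3 + 179*k**2 + 638*k + 840)
(s_(k+1) − s_k) − t_k = 6*(2*k + 11)/(k**4 + 22*k**3 + 179*k**2 + 638*k + 840)

Invalid: residual \frac{6 \left(2 k + 11\right)}{k^{4} + 22 k^{3} + 179 k^{2} + 638 k + 840} ≠ 0.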